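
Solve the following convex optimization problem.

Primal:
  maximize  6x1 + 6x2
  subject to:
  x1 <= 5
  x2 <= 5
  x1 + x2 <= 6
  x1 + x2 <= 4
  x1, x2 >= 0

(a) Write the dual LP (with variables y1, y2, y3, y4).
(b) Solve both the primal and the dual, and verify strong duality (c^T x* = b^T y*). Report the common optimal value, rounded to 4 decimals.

The standard primal-dual pair for 'max c^T x s.t. A x <= b, x >= 0' is:
  Dual:  min b^T y  s.t.  A^T y >= c,  y >= 0.

So the dual LP is:
  minimize  5y1 + 5y2 + 6y3 + 4y4
  subject to:
    y1 + y3 + y4 >= 6
    y2 + y3 + y4 >= 6
    y1, y2, y3, y4 >= 0

Solving the primal: x* = (4, 0).
  primal value c^T x* = 24.
Solving the dual: y* = (0, 0, 0, 6).
  dual value b^T y* = 24.
Strong duality: c^T x* = b^T y*. Confirmed.

24


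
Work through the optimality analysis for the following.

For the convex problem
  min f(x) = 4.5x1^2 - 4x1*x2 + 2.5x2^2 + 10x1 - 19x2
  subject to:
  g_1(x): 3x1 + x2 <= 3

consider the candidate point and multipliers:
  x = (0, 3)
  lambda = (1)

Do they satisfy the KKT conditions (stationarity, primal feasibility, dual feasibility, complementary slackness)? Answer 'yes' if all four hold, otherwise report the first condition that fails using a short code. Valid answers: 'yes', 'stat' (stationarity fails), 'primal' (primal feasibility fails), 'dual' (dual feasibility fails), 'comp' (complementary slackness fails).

Gradient of f: grad f(x) = Q x + c = (-2, -4)
Constraint values g_i(x) = a_i^T x - b_i:
  g_1((0, 3)) = 0
Stationarity residual: grad f(x) + sum_i lambda_i a_i = (1, -3)
  -> stationarity FAILS
Primal feasibility (all g_i <= 0): OK
Dual feasibility (all lambda_i >= 0): OK
Complementary slackness (lambda_i * g_i(x) = 0 for all i): OK

Verdict: the first failing condition is stationarity -> stat.

stat


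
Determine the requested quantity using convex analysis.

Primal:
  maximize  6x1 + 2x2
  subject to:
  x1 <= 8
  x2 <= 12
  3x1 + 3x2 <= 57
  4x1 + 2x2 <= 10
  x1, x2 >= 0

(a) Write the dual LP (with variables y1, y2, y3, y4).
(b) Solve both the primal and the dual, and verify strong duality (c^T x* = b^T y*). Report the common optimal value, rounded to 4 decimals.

The standard primal-dual pair for 'max c^T x s.t. A x <= b, x >= 0' is:
  Dual:  min b^T y  s.t.  A^T y >= c,  y >= 0.

So the dual LP is:
  minimize  8y1 + 12y2 + 57y3 + 10y4
  subject to:
    y1 + 3y3 + 4y4 >= 6
    y2 + 3y3 + 2y4 >= 2
    y1, y2, y3, y4 >= 0

Solving the primal: x* = (2.5, 0).
  primal value c^T x* = 15.
Solving the dual: y* = (0, 0, 0, 1.5).
  dual value b^T y* = 15.
Strong duality: c^T x* = b^T y*. Confirmed.

15


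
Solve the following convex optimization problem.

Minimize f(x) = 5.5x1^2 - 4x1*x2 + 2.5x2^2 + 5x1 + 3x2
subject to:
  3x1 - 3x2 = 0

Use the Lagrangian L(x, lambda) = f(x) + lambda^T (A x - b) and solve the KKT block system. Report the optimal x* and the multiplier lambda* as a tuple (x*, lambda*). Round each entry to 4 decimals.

Form the Lagrangian:
  L(x, lambda) = (1/2) x^T Q x + c^T x + lambda^T (A x - b)
Stationarity (grad_x L = 0): Q x + c + A^T lambda = 0.
Primal feasibility: A x = b.

This gives the KKT block system:
  [ Q   A^T ] [ x     ]   [-c ]
  [ A    0  ] [ lambda ] = [ b ]

Solving the linear system:
  x*      = (-1, -1)
  lambda* = (0.6667)
  f(x*)   = -4

x* = (-1, -1), lambda* = (0.6667)


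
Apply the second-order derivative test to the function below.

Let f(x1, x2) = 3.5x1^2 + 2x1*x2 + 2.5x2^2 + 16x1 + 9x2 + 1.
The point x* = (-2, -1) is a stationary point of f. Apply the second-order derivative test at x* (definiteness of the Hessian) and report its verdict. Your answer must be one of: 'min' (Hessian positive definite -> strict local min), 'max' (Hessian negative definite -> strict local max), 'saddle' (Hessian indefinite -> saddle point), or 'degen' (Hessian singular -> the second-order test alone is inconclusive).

Compute the Hessian H = grad^2 f:
  H = [[7, 2], [2, 5]]
Verify stationarity: grad f(x*) = H x* + g = (0, 0).
Eigenvalues of H: 3.7639, 8.2361.
Both eigenvalues > 0, so H is positive definite -> x* is a strict local min.

min


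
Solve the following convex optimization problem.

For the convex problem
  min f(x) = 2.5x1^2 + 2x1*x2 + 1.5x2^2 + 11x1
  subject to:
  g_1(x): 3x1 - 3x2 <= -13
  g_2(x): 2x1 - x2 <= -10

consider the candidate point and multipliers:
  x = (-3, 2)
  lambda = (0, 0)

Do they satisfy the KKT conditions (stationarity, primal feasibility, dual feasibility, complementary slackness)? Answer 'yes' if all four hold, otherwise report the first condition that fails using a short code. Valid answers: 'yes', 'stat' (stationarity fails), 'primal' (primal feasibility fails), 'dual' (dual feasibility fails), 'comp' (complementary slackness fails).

Gradient of f: grad f(x) = Q x + c = (0, 0)
Constraint values g_i(x) = a_i^T x - b_i:
  g_1((-3, 2)) = -2
  g_2((-3, 2)) = 2
Stationarity residual: grad f(x) + sum_i lambda_i a_i = (0, 0)
  -> stationarity OK
Primal feasibility (all g_i <= 0): FAILS
Dual feasibility (all lambda_i >= 0): OK
Complementary slackness (lambda_i * g_i(x) = 0 for all i): OK

Verdict: the first failing condition is primal_feasibility -> primal.

primal


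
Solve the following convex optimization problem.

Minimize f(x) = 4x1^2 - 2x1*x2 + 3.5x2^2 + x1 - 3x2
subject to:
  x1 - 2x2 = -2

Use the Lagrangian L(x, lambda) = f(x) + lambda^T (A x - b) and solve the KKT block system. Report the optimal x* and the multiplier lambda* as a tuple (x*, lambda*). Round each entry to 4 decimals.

Form the Lagrangian:
  L(x, lambda) = (1/2) x^T Q x + c^T x + lambda^T (A x - b)
Stationarity (grad_x L = 0): Q x + c + A^T lambda = 0.
Primal feasibility: A x = b.

This gives the KKT block system:
  [ Q   A^T ] [ x     ]   [-c ]
  [ A    0  ] [ lambda ] = [ b ]

Solving the linear system:
  x*      = (-0.129, 0.9355)
  lambda* = (1.9032)
  f(x*)   = 0.4355

x* = (-0.129, 0.9355), lambda* = (1.9032)


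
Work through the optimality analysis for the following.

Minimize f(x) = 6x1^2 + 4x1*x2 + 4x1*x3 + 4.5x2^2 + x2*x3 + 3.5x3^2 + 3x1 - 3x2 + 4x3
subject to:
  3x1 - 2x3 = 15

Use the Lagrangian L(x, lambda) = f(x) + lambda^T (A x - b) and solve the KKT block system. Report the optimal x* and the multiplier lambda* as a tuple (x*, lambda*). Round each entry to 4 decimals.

Form the Lagrangian:
  L(x, lambda) = (1/2) x^T Q x + c^T x + lambda^T (A x - b)
Stationarity (grad_x L = 0): Q x + c + A^T lambda = 0.
Primal feasibility: A x = b.

This gives the KKT block system:
  [ Q   A^T ] [ x     ]   [-c ]
  [ A    0  ] [ lambda ] = [ b ]

Solving the linear system:
  x*      = (2.5649, -0.4008, -3.6527)
  lambda* = (-5.855)
  f(x*)   = 41.0553

x* = (2.5649, -0.4008, -3.6527), lambda* = (-5.855)


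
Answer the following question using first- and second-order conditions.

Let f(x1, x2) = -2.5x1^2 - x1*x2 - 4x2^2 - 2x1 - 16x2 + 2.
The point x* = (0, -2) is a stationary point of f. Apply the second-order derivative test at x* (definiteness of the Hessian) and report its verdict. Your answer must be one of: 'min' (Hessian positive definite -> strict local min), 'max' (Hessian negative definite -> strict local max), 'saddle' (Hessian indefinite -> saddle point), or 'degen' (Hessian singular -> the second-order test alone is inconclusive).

Compute the Hessian H = grad^2 f:
  H = [[-5, -1], [-1, -8]]
Verify stationarity: grad f(x*) = H x* + g = (0, 0).
Eigenvalues of H: -8.3028, -4.6972.
Both eigenvalues < 0, so H is negative definite -> x* is a strict local max.

max


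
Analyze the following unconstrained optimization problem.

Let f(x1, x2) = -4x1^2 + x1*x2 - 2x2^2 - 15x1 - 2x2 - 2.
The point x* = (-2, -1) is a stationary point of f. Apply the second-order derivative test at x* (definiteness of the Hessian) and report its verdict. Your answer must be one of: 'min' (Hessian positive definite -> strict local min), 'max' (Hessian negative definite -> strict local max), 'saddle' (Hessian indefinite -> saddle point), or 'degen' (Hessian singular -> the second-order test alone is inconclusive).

Compute the Hessian H = grad^2 f:
  H = [[-8, 1], [1, -4]]
Verify stationarity: grad f(x*) = H x* + g = (0, 0).
Eigenvalues of H: -8.2361, -3.7639.
Both eigenvalues < 0, so H is negative definite -> x* is a strict local max.

max


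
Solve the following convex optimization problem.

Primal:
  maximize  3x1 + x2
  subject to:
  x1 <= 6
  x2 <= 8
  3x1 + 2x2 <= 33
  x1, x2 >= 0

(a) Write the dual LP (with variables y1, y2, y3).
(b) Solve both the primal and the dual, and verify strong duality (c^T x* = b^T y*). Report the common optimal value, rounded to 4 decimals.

The standard primal-dual pair for 'max c^T x s.t. A x <= b, x >= 0' is:
  Dual:  min b^T y  s.t.  A^T y >= c,  y >= 0.

So the dual LP is:
  minimize  6y1 + 8y2 + 33y3
  subject to:
    y1 + 3y3 >= 3
    y2 + 2y3 >= 1
    y1, y2, y3 >= 0

Solving the primal: x* = (6, 7.5).
  primal value c^T x* = 25.5.
Solving the dual: y* = (1.5, 0, 0.5).
  dual value b^T y* = 25.5.
Strong duality: c^T x* = b^T y*. Confirmed.

25.5


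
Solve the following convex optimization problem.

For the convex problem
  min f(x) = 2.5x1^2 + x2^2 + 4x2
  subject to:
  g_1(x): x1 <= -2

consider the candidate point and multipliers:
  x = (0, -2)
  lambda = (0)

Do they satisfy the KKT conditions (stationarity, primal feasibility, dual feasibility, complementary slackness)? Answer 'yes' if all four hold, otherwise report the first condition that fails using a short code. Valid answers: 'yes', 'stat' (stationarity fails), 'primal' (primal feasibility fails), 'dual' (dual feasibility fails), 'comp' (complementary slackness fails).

Gradient of f: grad f(x) = Q x + c = (0, 0)
Constraint values g_i(x) = a_i^T x - b_i:
  g_1((0, -2)) = 2
Stationarity residual: grad f(x) + sum_i lambda_i a_i = (0, 0)
  -> stationarity OK
Primal feasibility (all g_i <= 0): FAILS
Dual feasibility (all lambda_i >= 0): OK
Complementary slackness (lambda_i * g_i(x) = 0 for all i): OK

Verdict: the first failing condition is primal_feasibility -> primal.

primal


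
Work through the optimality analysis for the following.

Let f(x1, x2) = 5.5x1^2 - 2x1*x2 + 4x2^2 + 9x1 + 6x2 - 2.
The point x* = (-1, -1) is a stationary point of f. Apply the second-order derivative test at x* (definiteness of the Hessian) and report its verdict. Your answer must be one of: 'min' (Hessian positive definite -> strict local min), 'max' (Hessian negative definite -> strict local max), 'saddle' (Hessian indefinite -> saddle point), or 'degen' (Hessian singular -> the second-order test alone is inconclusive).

Compute the Hessian H = grad^2 f:
  H = [[11, -2], [-2, 8]]
Verify stationarity: grad f(x*) = H x* + g = (0, 0).
Eigenvalues of H: 7, 12.
Both eigenvalues > 0, so H is positive definite -> x* is a strict local min.

min


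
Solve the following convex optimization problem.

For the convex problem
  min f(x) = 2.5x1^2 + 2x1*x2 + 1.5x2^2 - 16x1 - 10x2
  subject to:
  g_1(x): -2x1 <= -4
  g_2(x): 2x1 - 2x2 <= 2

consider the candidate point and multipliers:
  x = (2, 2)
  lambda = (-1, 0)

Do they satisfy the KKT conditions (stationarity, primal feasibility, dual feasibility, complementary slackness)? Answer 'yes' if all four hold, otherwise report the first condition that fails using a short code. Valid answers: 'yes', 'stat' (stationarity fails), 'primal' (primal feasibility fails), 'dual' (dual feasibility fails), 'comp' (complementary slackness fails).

Gradient of f: grad f(x) = Q x + c = (-2, 0)
Constraint values g_i(x) = a_i^T x - b_i:
  g_1((2, 2)) = 0
  g_2((2, 2)) = -2
Stationarity residual: grad f(x) + sum_i lambda_i a_i = (0, 0)
  -> stationarity OK
Primal feasibility (all g_i <= 0): OK
Dual feasibility (all lambda_i >= 0): FAILS
Complementary slackness (lambda_i * g_i(x) = 0 for all i): OK

Verdict: the first failing condition is dual_feasibility -> dual.

dual


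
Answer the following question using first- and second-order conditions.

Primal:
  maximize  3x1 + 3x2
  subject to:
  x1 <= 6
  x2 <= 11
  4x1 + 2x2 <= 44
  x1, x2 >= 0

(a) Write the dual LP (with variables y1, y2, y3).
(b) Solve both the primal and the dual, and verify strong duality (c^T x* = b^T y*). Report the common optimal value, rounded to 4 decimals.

The standard primal-dual pair for 'max c^T x s.t. A x <= b, x >= 0' is:
  Dual:  min b^T y  s.t.  A^T y >= c,  y >= 0.

So the dual LP is:
  minimize  6y1 + 11y2 + 44y3
  subject to:
    y1 + 4y3 >= 3
    y2 + 2y3 >= 3
    y1, y2, y3 >= 0

Solving the primal: x* = (5.5, 11).
  primal value c^T x* = 49.5.
Solving the dual: y* = (0, 1.5, 0.75).
  dual value b^T y* = 49.5.
Strong duality: c^T x* = b^T y*. Confirmed.

49.5


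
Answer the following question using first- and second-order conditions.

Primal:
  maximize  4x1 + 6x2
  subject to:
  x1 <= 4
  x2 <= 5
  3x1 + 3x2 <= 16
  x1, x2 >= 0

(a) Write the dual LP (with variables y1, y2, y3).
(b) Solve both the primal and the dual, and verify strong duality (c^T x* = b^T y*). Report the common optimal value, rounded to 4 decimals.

The standard primal-dual pair for 'max c^T x s.t. A x <= b, x >= 0' is:
  Dual:  min b^T y  s.t.  A^T y >= c,  y >= 0.

So the dual LP is:
  minimize  4y1 + 5y2 + 16y3
  subject to:
    y1 + 3y3 >= 4
    y2 + 3y3 >= 6
    y1, y2, y3 >= 0

Solving the primal: x* = (0.3333, 5).
  primal value c^T x* = 31.3333.
Solving the dual: y* = (0, 2, 1.3333).
  dual value b^T y* = 31.3333.
Strong duality: c^T x* = b^T y*. Confirmed.

31.3333


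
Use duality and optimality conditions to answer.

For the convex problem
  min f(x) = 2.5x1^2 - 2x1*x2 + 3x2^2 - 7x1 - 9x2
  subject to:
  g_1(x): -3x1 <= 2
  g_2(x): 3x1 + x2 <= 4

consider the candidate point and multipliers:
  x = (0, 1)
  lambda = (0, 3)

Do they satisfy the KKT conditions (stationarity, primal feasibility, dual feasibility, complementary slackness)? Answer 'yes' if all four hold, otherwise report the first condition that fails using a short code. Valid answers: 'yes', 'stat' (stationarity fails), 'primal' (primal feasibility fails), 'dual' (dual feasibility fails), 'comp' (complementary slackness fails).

Gradient of f: grad f(x) = Q x + c = (-9, -3)
Constraint values g_i(x) = a_i^T x - b_i:
  g_1((0, 1)) = -2
  g_2((0, 1)) = -3
Stationarity residual: grad f(x) + sum_i lambda_i a_i = (0, 0)
  -> stationarity OK
Primal feasibility (all g_i <= 0): OK
Dual feasibility (all lambda_i >= 0): OK
Complementary slackness (lambda_i * g_i(x) = 0 for all i): FAILS

Verdict: the first failing condition is complementary_slackness -> comp.

comp


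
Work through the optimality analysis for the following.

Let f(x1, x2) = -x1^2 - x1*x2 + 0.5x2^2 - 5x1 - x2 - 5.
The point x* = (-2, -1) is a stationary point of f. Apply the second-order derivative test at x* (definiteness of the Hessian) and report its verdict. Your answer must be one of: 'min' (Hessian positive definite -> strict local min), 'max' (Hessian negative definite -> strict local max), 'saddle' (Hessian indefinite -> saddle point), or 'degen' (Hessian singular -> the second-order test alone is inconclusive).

Compute the Hessian H = grad^2 f:
  H = [[-2, -1], [-1, 1]]
Verify stationarity: grad f(x*) = H x* + g = (0, 0).
Eigenvalues of H: -2.3028, 1.3028.
Eigenvalues have mixed signs, so H is indefinite -> x* is a saddle point.

saddle


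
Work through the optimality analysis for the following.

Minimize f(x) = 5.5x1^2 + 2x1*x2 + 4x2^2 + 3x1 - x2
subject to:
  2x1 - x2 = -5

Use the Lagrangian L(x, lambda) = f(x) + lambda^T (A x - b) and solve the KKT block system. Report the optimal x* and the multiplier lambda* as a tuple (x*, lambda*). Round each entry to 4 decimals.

Form the Lagrangian:
  L(x, lambda) = (1/2) x^T Q x + c^T x + lambda^T (A x - b)
Stationarity (grad_x L = 0): Q x + c + A^T lambda = 0.
Primal feasibility: A x = b.

This gives the KKT block system:
  [ Q   A^T ] [ x     ]   [-c ]
  [ A    0  ] [ lambda ] = [ b ]

Solving the linear system:
  x*      = (-1.7843, 1.4314)
  lambda* = (6.8824)
  f(x*)   = 13.8137

x* = (-1.7843, 1.4314), lambda* = (6.8824)


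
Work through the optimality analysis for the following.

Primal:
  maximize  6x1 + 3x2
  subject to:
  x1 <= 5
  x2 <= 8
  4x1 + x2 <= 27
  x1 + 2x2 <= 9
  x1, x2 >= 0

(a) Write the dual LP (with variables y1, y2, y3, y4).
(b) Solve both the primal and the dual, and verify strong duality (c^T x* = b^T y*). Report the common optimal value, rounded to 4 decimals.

The standard primal-dual pair for 'max c^T x s.t. A x <= b, x >= 0' is:
  Dual:  min b^T y  s.t.  A^T y >= c,  y >= 0.

So the dual LP is:
  minimize  5y1 + 8y2 + 27y3 + 9y4
  subject to:
    y1 + 4y3 + y4 >= 6
    y2 + y3 + 2y4 >= 3
    y1, y2, y3, y4 >= 0

Solving the primal: x* = (5, 2).
  primal value c^T x* = 36.
Solving the dual: y* = (4.5, 0, 0, 1.5).
  dual value b^T y* = 36.
Strong duality: c^T x* = b^T y*. Confirmed.

36


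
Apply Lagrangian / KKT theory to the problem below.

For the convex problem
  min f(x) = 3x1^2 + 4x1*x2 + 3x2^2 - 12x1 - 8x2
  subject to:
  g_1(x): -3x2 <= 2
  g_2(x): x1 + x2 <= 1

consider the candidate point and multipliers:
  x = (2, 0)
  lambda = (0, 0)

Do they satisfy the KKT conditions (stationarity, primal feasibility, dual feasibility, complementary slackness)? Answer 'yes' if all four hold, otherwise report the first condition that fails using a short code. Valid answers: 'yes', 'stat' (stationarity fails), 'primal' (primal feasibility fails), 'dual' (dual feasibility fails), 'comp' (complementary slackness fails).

Gradient of f: grad f(x) = Q x + c = (0, 0)
Constraint values g_i(x) = a_i^T x - b_i:
  g_1((2, 0)) = -2
  g_2((2, 0)) = 1
Stationarity residual: grad f(x) + sum_i lambda_i a_i = (0, 0)
  -> stationarity OK
Primal feasibility (all g_i <= 0): FAILS
Dual feasibility (all lambda_i >= 0): OK
Complementary slackness (lambda_i * g_i(x) = 0 for all i): OK

Verdict: the first failing condition is primal_feasibility -> primal.

primal


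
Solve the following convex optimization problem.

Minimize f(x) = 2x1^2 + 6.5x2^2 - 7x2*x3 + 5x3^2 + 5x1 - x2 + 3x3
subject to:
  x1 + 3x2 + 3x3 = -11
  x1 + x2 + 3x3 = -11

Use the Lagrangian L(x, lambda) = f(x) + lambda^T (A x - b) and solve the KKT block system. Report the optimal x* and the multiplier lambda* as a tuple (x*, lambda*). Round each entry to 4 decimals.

Form the Lagrangian:
  L(x, lambda) = (1/2) x^T Q x + c^T x + lambda^T (A x - b)
Stationarity (grad_x L = 0): Q x + c + A^T lambda = 0.
Primal feasibility: A x = b.

This gives the KKT block system:
  [ Q   A^T ] [ x     ]   [-c ]
  [ A    0  ] [ lambda ] = [ b ]

Solving the linear system:
  x*      = (-3.1739, 0, -2.6087)
  lambda* = (-12.4783, 20.1739)
  f(x*)   = 30.4783

x* = (-3.1739, 0, -2.6087), lambda* = (-12.4783, 20.1739)


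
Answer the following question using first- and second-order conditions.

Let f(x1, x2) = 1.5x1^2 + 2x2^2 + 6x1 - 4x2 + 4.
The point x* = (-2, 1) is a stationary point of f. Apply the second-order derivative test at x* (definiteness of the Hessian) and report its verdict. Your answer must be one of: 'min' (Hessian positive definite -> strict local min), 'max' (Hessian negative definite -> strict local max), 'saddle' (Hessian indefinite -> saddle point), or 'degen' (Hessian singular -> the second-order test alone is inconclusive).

Compute the Hessian H = grad^2 f:
  H = [[3, 0], [0, 4]]
Verify stationarity: grad f(x*) = H x* + g = (0, 0).
Eigenvalues of H: 3, 4.
Both eigenvalues > 0, so H is positive definite -> x* is a strict local min.

min


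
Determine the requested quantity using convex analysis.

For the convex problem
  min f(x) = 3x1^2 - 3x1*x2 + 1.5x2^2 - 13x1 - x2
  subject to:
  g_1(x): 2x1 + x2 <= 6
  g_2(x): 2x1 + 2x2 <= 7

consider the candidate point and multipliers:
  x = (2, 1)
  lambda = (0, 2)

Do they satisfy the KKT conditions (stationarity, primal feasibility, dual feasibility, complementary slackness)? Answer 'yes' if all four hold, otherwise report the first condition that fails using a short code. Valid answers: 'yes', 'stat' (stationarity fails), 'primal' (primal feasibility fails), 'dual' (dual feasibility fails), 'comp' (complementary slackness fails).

Gradient of f: grad f(x) = Q x + c = (-4, -4)
Constraint values g_i(x) = a_i^T x - b_i:
  g_1((2, 1)) = -1
  g_2((2, 1)) = -1
Stationarity residual: grad f(x) + sum_i lambda_i a_i = (0, 0)
  -> stationarity OK
Primal feasibility (all g_i <= 0): OK
Dual feasibility (all lambda_i >= 0): OK
Complementary slackness (lambda_i * g_i(x) = 0 for all i): FAILS

Verdict: the first failing condition is complementary_slackness -> comp.

comp


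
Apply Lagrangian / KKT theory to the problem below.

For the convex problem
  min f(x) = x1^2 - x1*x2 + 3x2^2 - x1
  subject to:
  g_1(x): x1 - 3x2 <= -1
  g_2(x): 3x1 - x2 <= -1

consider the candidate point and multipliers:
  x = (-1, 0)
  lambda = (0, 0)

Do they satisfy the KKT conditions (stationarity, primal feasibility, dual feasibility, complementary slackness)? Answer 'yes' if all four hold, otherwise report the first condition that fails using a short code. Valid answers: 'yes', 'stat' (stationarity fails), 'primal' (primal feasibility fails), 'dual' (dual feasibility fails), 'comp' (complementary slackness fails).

Gradient of f: grad f(x) = Q x + c = (-3, 1)
Constraint values g_i(x) = a_i^T x - b_i:
  g_1((-1, 0)) = 0
  g_2((-1, 0)) = -2
Stationarity residual: grad f(x) + sum_i lambda_i a_i = (-3, 1)
  -> stationarity FAILS
Primal feasibility (all g_i <= 0): OK
Dual feasibility (all lambda_i >= 0): OK
Complementary slackness (lambda_i * g_i(x) = 0 for all i): OK

Verdict: the first failing condition is stationarity -> stat.

stat


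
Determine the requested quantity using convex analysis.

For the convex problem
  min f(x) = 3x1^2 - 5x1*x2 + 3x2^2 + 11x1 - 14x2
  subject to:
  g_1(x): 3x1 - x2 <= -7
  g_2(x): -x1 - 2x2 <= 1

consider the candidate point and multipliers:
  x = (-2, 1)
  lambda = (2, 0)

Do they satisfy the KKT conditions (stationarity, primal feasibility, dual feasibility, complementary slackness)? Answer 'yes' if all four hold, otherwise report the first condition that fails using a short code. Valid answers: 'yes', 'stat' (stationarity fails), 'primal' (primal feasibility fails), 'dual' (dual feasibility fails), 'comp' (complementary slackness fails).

Gradient of f: grad f(x) = Q x + c = (-6, 2)
Constraint values g_i(x) = a_i^T x - b_i:
  g_1((-2, 1)) = 0
  g_2((-2, 1)) = -1
Stationarity residual: grad f(x) + sum_i lambda_i a_i = (0, 0)
  -> stationarity OK
Primal feasibility (all g_i <= 0): OK
Dual feasibility (all lambda_i >= 0): OK
Complementary slackness (lambda_i * g_i(x) = 0 for all i): OK

Verdict: yes, KKT holds.

yes


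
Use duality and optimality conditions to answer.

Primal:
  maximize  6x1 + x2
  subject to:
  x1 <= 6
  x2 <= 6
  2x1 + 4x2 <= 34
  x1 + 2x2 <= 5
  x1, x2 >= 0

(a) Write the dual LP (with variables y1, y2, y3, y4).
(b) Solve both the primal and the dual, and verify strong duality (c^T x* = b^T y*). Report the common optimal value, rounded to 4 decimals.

The standard primal-dual pair for 'max c^T x s.t. A x <= b, x >= 0' is:
  Dual:  min b^T y  s.t.  A^T y >= c,  y >= 0.

So the dual LP is:
  minimize  6y1 + 6y2 + 34y3 + 5y4
  subject to:
    y1 + 2y3 + y4 >= 6
    y2 + 4y3 + 2y4 >= 1
    y1, y2, y3, y4 >= 0

Solving the primal: x* = (5, 0).
  primal value c^T x* = 30.
Solving the dual: y* = (0, 0, 0, 6).
  dual value b^T y* = 30.
Strong duality: c^T x* = b^T y*. Confirmed.

30


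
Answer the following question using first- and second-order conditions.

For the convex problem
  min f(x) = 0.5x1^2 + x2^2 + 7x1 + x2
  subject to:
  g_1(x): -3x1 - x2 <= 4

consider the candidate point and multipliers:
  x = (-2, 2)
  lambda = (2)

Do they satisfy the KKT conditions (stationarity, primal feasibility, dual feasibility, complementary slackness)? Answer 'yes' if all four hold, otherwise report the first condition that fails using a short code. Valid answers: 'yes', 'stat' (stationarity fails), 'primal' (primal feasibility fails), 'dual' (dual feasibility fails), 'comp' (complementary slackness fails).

Gradient of f: grad f(x) = Q x + c = (5, 5)
Constraint values g_i(x) = a_i^T x - b_i:
  g_1((-2, 2)) = 0
Stationarity residual: grad f(x) + sum_i lambda_i a_i = (-1, 3)
  -> stationarity FAILS
Primal feasibility (all g_i <= 0): OK
Dual feasibility (all lambda_i >= 0): OK
Complementary slackness (lambda_i * g_i(x) = 0 for all i): OK

Verdict: the first failing condition is stationarity -> stat.

stat


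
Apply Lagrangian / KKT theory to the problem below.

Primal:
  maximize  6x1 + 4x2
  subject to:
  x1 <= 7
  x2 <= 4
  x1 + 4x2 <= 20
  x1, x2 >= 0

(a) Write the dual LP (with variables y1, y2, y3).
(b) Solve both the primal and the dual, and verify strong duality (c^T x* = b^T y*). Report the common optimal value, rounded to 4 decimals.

The standard primal-dual pair for 'max c^T x s.t. A x <= b, x >= 0' is:
  Dual:  min b^T y  s.t.  A^T y >= c,  y >= 0.

So the dual LP is:
  minimize  7y1 + 4y2 + 20y3
  subject to:
    y1 + y3 >= 6
    y2 + 4y3 >= 4
    y1, y2, y3 >= 0

Solving the primal: x* = (7, 3.25).
  primal value c^T x* = 55.
Solving the dual: y* = (5, 0, 1).
  dual value b^T y* = 55.
Strong duality: c^T x* = b^T y*. Confirmed.

55


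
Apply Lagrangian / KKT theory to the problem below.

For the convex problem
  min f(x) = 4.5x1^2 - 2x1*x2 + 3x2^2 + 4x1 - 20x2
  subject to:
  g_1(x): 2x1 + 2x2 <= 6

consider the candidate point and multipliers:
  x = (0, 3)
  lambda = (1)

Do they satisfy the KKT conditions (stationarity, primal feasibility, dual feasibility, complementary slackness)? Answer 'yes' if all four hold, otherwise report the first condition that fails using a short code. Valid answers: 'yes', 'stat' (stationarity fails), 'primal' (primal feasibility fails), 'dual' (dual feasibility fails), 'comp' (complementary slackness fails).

Gradient of f: grad f(x) = Q x + c = (-2, -2)
Constraint values g_i(x) = a_i^T x - b_i:
  g_1((0, 3)) = 0
Stationarity residual: grad f(x) + sum_i lambda_i a_i = (0, 0)
  -> stationarity OK
Primal feasibility (all g_i <= 0): OK
Dual feasibility (all lambda_i >= 0): OK
Complementary slackness (lambda_i * g_i(x) = 0 for all i): OK

Verdict: yes, KKT holds.

yes


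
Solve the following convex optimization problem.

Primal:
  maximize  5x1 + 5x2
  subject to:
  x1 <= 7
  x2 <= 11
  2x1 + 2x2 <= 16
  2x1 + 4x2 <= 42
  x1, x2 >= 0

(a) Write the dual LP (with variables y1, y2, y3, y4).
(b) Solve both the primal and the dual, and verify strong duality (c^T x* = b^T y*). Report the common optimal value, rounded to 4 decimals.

The standard primal-dual pair for 'max c^T x s.t. A x <= b, x >= 0' is:
  Dual:  min b^T y  s.t.  A^T y >= c,  y >= 0.

So the dual LP is:
  minimize  7y1 + 11y2 + 16y3 + 42y4
  subject to:
    y1 + 2y3 + 2y4 >= 5
    y2 + 2y3 + 4y4 >= 5
    y1, y2, y3, y4 >= 0

Solving the primal: x* = (7, 1).
  primal value c^T x* = 40.
Solving the dual: y* = (0, 0, 2.5, 0).
  dual value b^T y* = 40.
Strong duality: c^T x* = b^T y*. Confirmed.

40


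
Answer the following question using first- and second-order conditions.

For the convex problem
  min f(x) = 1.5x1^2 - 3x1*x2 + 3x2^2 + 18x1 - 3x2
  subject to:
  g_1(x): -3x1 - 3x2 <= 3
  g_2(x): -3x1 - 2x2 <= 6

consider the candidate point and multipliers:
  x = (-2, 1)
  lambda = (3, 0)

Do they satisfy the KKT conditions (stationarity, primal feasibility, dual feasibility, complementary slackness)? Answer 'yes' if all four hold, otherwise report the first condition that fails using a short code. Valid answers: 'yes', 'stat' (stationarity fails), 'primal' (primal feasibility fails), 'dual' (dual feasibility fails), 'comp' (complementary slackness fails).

Gradient of f: grad f(x) = Q x + c = (9, 9)
Constraint values g_i(x) = a_i^T x - b_i:
  g_1((-2, 1)) = 0
  g_2((-2, 1)) = -2
Stationarity residual: grad f(x) + sum_i lambda_i a_i = (0, 0)
  -> stationarity OK
Primal feasibility (all g_i <= 0): OK
Dual feasibility (all lambda_i >= 0): OK
Complementary slackness (lambda_i * g_i(x) = 0 for all i): OK

Verdict: yes, KKT holds.

yes


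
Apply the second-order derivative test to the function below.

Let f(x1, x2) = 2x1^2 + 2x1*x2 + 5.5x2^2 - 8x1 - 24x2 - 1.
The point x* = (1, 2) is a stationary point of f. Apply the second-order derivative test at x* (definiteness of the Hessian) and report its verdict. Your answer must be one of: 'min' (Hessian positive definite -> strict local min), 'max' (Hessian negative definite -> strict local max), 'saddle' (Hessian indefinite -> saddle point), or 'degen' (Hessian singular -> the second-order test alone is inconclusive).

Compute the Hessian H = grad^2 f:
  H = [[4, 2], [2, 11]]
Verify stationarity: grad f(x*) = H x* + g = (0, 0).
Eigenvalues of H: 3.4689, 11.5311.
Both eigenvalues > 0, so H is positive definite -> x* is a strict local min.

min


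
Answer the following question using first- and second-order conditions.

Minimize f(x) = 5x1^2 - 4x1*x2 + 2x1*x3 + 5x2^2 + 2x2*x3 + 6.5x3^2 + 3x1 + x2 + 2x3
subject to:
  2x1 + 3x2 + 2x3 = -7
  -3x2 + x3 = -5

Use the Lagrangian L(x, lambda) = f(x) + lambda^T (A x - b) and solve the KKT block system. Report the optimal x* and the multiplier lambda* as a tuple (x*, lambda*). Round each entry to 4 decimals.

Form the Lagrangian:
  L(x, lambda) = (1/2) x^T Q x + c^T x + lambda^T (A x - b)
Stationarity (grad_x L = 0): Q x + c + A^T lambda = 0.
Primal feasibility: A x = b.

This gives the KKT block system:
  [ Q   A^T ] [ x     ]   [-c ]
  [ A    0  ] [ lambda ] = [ b ]

Solving the linear system:
  x*      = (-1.7133, 0.7141, -2.8578)
  lambda* = (11.3524, 14.4451)
  f(x*)   = 70.7755

x* = (-1.7133, 0.7141, -2.8578), lambda* = (11.3524, 14.4451)


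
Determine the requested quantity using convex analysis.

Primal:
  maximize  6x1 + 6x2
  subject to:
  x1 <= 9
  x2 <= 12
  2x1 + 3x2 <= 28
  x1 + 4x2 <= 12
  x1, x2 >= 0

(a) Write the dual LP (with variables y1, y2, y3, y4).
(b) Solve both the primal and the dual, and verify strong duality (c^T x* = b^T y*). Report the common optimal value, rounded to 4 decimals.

The standard primal-dual pair for 'max c^T x s.t. A x <= b, x >= 0' is:
  Dual:  min b^T y  s.t.  A^T y >= c,  y >= 0.

So the dual LP is:
  minimize  9y1 + 12y2 + 28y3 + 12y4
  subject to:
    y1 + 2y3 + y4 >= 6
    y2 + 3y3 + 4y4 >= 6
    y1, y2, y3, y4 >= 0

Solving the primal: x* = (9, 0.75).
  primal value c^T x* = 58.5.
Solving the dual: y* = (4.5, 0, 0, 1.5).
  dual value b^T y* = 58.5.
Strong duality: c^T x* = b^T y*. Confirmed.

58.5


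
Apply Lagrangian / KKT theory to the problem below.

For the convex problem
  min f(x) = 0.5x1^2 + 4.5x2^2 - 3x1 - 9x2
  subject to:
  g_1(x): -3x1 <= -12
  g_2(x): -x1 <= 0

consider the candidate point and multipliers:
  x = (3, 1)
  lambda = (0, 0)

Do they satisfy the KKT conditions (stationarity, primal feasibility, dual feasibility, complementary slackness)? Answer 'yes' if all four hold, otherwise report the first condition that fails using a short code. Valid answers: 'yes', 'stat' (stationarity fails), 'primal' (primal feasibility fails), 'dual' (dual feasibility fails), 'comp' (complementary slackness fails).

Gradient of f: grad f(x) = Q x + c = (0, 0)
Constraint values g_i(x) = a_i^T x - b_i:
  g_1((3, 1)) = 3
  g_2((3, 1)) = -3
Stationarity residual: grad f(x) + sum_i lambda_i a_i = (0, 0)
  -> stationarity OK
Primal feasibility (all g_i <= 0): FAILS
Dual feasibility (all lambda_i >= 0): OK
Complementary slackness (lambda_i * g_i(x) = 0 for all i): OK

Verdict: the first failing condition is primal_feasibility -> primal.

primal


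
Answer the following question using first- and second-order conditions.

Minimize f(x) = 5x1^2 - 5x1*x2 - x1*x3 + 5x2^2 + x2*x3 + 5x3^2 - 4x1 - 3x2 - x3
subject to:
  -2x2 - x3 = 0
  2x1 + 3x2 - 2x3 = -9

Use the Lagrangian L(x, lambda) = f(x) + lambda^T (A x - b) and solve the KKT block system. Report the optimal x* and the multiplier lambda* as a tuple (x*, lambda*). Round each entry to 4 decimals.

Form the Lagrangian:
  L(x, lambda) = (1/2) x^T Q x + c^T x + lambda^T (A x - b)
Stationarity (grad_x L = 0): Q x + c + A^T lambda = 0.
Primal feasibility: A x = b.

This gives the KKT block system:
  [ Q   A^T ] [ x     ]   [-c ]
  [ A    0  ] [ lambda ] = [ b ]

Solving the linear system:
  x*      = (-1.1016, -0.971, 1.942)
  lambda* = (6.4472, 6.0515)
  f(x*)   = 29.9202

x* = (-1.1016, -0.971, 1.942), lambda* = (6.4472, 6.0515)


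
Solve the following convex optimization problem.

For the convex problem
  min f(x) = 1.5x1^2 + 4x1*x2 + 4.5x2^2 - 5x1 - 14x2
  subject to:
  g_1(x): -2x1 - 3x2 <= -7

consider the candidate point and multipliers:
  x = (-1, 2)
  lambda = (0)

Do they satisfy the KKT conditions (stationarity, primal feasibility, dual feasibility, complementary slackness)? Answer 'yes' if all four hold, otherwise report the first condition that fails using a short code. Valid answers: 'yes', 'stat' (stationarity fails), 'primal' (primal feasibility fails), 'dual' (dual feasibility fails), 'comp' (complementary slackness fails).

Gradient of f: grad f(x) = Q x + c = (0, 0)
Constraint values g_i(x) = a_i^T x - b_i:
  g_1((-1, 2)) = 3
Stationarity residual: grad f(x) + sum_i lambda_i a_i = (0, 0)
  -> stationarity OK
Primal feasibility (all g_i <= 0): FAILS
Dual feasibility (all lambda_i >= 0): OK
Complementary slackness (lambda_i * g_i(x) = 0 for all i): OK

Verdict: the first failing condition is primal_feasibility -> primal.

primal


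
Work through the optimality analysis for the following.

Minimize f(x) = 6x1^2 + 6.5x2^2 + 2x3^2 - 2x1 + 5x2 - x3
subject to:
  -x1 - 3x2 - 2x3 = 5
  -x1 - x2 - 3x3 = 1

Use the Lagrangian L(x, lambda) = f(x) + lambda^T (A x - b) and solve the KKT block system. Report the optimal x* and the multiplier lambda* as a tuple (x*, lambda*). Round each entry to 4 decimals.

Form the Lagrangian:
  L(x, lambda) = (1/2) x^T Q x + c^T x + lambda^T (A x - b)
Stationarity (grad_x L = 0): Q x + c + A^T lambda = 0.
Primal feasibility: A x = b.

This gives the KKT block system:
  [ Q   A^T ] [ x     ]   [-c ]
  [ A    0  ] [ lambda ] = [ b ]

Solving the linear system:
  x*      = (-0.0551, -1.8493, 0.3015)
  lambda* = (-8.1896, 5.5284)
  f(x*)   = 12.9911

x* = (-0.0551, -1.8493, 0.3015), lambda* = (-8.1896, 5.5284)


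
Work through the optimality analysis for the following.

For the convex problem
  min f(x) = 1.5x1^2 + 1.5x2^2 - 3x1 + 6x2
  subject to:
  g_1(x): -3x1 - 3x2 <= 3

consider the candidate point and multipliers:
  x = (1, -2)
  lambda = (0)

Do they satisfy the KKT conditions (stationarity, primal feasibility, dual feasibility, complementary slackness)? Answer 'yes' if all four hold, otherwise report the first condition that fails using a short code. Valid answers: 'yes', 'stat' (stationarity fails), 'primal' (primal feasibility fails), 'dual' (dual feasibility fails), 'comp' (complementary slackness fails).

Gradient of f: grad f(x) = Q x + c = (0, 0)
Constraint values g_i(x) = a_i^T x - b_i:
  g_1((1, -2)) = 0
Stationarity residual: grad f(x) + sum_i lambda_i a_i = (0, 0)
  -> stationarity OK
Primal feasibility (all g_i <= 0): OK
Dual feasibility (all lambda_i >= 0): OK
Complementary slackness (lambda_i * g_i(x) = 0 for all i): OK

Verdict: yes, KKT holds.

yes


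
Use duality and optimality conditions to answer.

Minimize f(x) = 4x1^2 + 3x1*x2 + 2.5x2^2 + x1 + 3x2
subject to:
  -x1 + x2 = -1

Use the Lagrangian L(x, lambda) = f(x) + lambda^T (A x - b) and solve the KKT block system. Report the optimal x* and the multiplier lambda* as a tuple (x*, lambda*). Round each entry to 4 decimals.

Form the Lagrangian:
  L(x, lambda) = (1/2) x^T Q x + c^T x + lambda^T (A x - b)
Stationarity (grad_x L = 0): Q x + c + A^T lambda = 0.
Primal feasibility: A x = b.

This gives the KKT block system:
  [ Q   A^T ] [ x     ]   [-c ]
  [ A    0  ] [ lambda ] = [ b ]

Solving the linear system:
  x*      = (0.2105, -0.7895)
  lambda* = (0.3158)
  f(x*)   = -0.9211

x* = (0.2105, -0.7895), lambda* = (0.3158)


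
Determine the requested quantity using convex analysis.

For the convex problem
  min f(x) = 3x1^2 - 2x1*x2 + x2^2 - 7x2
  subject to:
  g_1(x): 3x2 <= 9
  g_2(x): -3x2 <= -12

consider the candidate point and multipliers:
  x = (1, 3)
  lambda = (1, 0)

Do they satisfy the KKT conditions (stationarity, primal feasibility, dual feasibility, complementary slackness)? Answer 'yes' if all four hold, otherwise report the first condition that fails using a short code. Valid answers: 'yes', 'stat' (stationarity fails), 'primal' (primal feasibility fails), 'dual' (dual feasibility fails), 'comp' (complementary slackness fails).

Gradient of f: grad f(x) = Q x + c = (0, -3)
Constraint values g_i(x) = a_i^T x - b_i:
  g_1((1, 3)) = 0
  g_2((1, 3)) = 3
Stationarity residual: grad f(x) + sum_i lambda_i a_i = (0, 0)
  -> stationarity OK
Primal feasibility (all g_i <= 0): FAILS
Dual feasibility (all lambda_i >= 0): OK
Complementary slackness (lambda_i * g_i(x) = 0 for all i): OK

Verdict: the first failing condition is primal_feasibility -> primal.

primal


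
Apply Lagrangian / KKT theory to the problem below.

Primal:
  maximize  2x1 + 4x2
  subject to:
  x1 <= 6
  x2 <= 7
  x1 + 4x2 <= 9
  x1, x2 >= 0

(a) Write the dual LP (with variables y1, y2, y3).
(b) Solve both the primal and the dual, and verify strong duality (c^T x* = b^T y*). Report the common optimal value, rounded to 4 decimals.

The standard primal-dual pair for 'max c^T x s.t. A x <= b, x >= 0' is:
  Dual:  min b^T y  s.t.  A^T y >= c,  y >= 0.

So the dual LP is:
  minimize  6y1 + 7y2 + 9y3
  subject to:
    y1 + y3 >= 2
    y2 + 4y3 >= 4
    y1, y2, y3 >= 0

Solving the primal: x* = (6, 0.75).
  primal value c^T x* = 15.
Solving the dual: y* = (1, 0, 1).
  dual value b^T y* = 15.
Strong duality: c^T x* = b^T y*. Confirmed.

15


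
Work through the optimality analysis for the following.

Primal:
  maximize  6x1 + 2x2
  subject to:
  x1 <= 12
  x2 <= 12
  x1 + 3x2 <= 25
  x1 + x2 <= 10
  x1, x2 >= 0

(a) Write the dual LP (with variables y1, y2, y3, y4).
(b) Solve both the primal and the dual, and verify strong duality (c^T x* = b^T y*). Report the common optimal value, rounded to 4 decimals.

The standard primal-dual pair for 'max c^T x s.t. A x <= b, x >= 0' is:
  Dual:  min b^T y  s.t.  A^T y >= c,  y >= 0.

So the dual LP is:
  minimize  12y1 + 12y2 + 25y3 + 10y4
  subject to:
    y1 + y3 + y4 >= 6
    y2 + 3y3 + y4 >= 2
    y1, y2, y3, y4 >= 0

Solving the primal: x* = (10, 0).
  primal value c^T x* = 60.
Solving the dual: y* = (0, 0, 0, 6).
  dual value b^T y* = 60.
Strong duality: c^T x* = b^T y*. Confirmed.

60


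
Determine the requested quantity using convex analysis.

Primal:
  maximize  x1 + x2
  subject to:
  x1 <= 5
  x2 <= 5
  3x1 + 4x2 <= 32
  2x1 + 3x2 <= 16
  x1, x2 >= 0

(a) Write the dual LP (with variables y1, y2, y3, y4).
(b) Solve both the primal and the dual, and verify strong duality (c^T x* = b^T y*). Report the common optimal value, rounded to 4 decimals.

The standard primal-dual pair for 'max c^T x s.t. A x <= b, x >= 0' is:
  Dual:  min b^T y  s.t.  A^T y >= c,  y >= 0.

So the dual LP is:
  minimize  5y1 + 5y2 + 32y3 + 16y4
  subject to:
    y1 + 3y3 + 2y4 >= 1
    y2 + 4y3 + 3y4 >= 1
    y1, y2, y3, y4 >= 0

Solving the primal: x* = (5, 2).
  primal value c^T x* = 7.
Solving the dual: y* = (0.3333, 0, 0, 0.3333).
  dual value b^T y* = 7.
Strong duality: c^T x* = b^T y*. Confirmed.

7


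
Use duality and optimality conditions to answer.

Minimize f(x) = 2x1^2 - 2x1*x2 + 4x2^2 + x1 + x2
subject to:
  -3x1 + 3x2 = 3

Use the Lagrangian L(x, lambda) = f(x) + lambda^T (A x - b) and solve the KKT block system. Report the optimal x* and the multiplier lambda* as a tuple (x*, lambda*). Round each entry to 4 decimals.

Form the Lagrangian:
  L(x, lambda) = (1/2) x^T Q x + c^T x + lambda^T (A x - b)
Stationarity (grad_x L = 0): Q x + c + A^T lambda = 0.
Primal feasibility: A x = b.

This gives the KKT block system:
  [ Q   A^T ] [ x     ]   [-c ]
  [ A    0  ] [ lambda ] = [ b ]

Solving the linear system:
  x*      = (-1, 0)
  lambda* = (-1)
  f(x*)   = 1

x* = (-1, 0), lambda* = (-1)


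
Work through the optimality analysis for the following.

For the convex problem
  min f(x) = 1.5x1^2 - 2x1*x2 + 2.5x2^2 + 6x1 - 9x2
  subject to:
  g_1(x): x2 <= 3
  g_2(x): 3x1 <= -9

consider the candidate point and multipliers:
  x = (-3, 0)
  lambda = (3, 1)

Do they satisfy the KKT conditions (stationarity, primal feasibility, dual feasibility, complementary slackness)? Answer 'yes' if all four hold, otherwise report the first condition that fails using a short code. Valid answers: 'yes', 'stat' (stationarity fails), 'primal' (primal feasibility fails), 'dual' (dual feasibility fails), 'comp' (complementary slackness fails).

Gradient of f: grad f(x) = Q x + c = (-3, -3)
Constraint values g_i(x) = a_i^T x - b_i:
  g_1((-3, 0)) = -3
  g_2((-3, 0)) = 0
Stationarity residual: grad f(x) + sum_i lambda_i a_i = (0, 0)
  -> stationarity OK
Primal feasibility (all g_i <= 0): OK
Dual feasibility (all lambda_i >= 0): OK
Complementary slackness (lambda_i * g_i(x) = 0 for all i): FAILS

Verdict: the first failing condition is complementary_slackness -> comp.

comp
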